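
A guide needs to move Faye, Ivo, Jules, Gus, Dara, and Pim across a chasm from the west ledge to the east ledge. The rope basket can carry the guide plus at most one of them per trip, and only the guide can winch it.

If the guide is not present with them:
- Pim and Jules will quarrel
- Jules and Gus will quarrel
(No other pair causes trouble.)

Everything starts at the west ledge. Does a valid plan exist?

1. Guide goes to the east ledge with Jules.  [the west ledge: Dara, Faye, Gus, Ivo, Pim | the east ledge: Jules]
2. Guide goes back to the west ledge alone.  [the west ledge: Dara, Faye, Gus, Ivo, Pim | the east ledge: Jules]
3. Guide goes to the east ledge with Faye.  [the west ledge: Dara, Gus, Ivo, Pim | the east ledge: Faye, Jules]
4. Guide goes back to the west ledge alone.  [the west ledge: Dara, Gus, Ivo, Pim | the east ledge: Faye, Jules]
5. Guide goes to the east ledge with Ivo.  [the west ledge: Dara, Gus, Pim | the east ledge: Faye, Ivo, Jules]
6. Guide goes back to the west ledge alone.  [the west ledge: Dara, Gus, Pim | the east ledge: Faye, Ivo, Jules]
7. Guide goes to the east ledge with Gus.  [the west ledge: Dara, Pim | the east ledge: Faye, Gus, Ivo, Jules]
8. Guide goes back to the west ledge with Jules.  [the west ledge: Dara, Jules, Pim | the east ledge: Faye, Gus, Ivo]
9. Guide goes to the east ledge with Pim.  [the west ledge: Dara, Jules | the east ledge: Faye, Gus, Ivo, Pim]
10. Guide goes back to the west ledge alone.  [the west ledge: Dara, Jules | the east ledge: Faye, Gus, Ivo, Pim]
11. Guide goes to the east ledge with Dara.  [the west ledge: Jules | the east ledge: Dara, Faye, Gus, Ivo, Pim]
12. Guide goes back to the west ledge alone.  [the west ledge: Jules | the east ledge: Dara, Faye, Gus, Ivo, Pim]
13. Guide goes to the east ledge with Jules.  [the west ledge: — | the east ledge: Dara, Faye, Gus, Ivo, Jules, Pim]

Yes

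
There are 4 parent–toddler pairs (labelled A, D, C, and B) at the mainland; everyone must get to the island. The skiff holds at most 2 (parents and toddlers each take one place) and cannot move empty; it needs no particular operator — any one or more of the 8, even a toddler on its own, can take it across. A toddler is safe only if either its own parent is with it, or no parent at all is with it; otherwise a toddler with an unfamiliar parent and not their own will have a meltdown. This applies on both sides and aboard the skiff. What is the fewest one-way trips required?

Following every safe sequence of crossings from the start, the most of the 8 that can be at the island as the skiff arrives there on crossings 1, 3, 5 is 2, 3, 4 respectively; the best ever achieved is 4 of 8.
From crossing 7 on, no configuration arises that was not already reachable earlier: only 44 distinct safe configurations (who is on which side, and where the skiff is) can ever be reached, none of them has everyone across, and every continuation just revisits them. So no valid plan exists.

impossible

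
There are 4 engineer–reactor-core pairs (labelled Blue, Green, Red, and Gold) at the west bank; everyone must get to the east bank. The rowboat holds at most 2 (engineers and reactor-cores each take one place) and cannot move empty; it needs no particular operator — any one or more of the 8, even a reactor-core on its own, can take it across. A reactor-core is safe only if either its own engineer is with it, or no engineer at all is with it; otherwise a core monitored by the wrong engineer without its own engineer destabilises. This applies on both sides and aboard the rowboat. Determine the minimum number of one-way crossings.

impossible

Following every safe sequence of crossings from the start, the most of the 8 that can be at the east bank as the rowboat arrives there on crossings 1, 3, 5 is 2, 3, 4 respectively; the best ever achieved is 4 of 8.
From crossing 7 on, no configuration arises that was not already reachable earlier: only 44 distinct safe configurations (who is on which side, and where the rowboat is) can ever be reached, none of them has everyone across, and every continuation just revisits them. So no valid plan exists.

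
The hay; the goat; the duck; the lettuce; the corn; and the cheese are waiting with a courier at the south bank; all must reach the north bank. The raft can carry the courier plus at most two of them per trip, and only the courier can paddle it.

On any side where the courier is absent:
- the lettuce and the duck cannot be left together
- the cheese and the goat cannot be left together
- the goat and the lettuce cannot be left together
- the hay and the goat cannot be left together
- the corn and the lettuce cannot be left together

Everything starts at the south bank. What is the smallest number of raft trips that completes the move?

Counting alone: the courier can take at most 2 across per trip to the north bank, so moving all 6 needs at least 3 loaded trips out, with a return between consecutive ones — at least 5 crossings.
The safety rule pushes this higher. Following every safe sequence of crossings, the most of the 6 that can be at the north bank as the raft arrives there on crossing 5 is 5 — never all 6.
So no plan with fewer than 7 crossings exists, and this one achieves 7:
1. Courier goes to the north bank with the goat and the lettuce.
2. Courier goes back to the south bank with the goat.
3. Courier goes to the north bank with the cheese and the hay.
4. Courier goes back to the south bank alone.
5. Courier goes to the north bank with the corn and the duck.
6. Courier goes back to the south bank with the lettuce.
7. Courier goes to the north bank with the goat and the lettuce.

7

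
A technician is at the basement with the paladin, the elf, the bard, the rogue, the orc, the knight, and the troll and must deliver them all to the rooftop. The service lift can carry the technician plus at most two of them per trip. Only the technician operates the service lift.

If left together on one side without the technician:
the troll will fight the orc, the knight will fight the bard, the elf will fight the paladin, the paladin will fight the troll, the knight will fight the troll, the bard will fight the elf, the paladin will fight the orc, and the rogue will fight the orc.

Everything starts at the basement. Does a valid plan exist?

No

Whatever the first load, the items left behind include a forbidden pair without the technician. No opening move is safe, so no plan exists.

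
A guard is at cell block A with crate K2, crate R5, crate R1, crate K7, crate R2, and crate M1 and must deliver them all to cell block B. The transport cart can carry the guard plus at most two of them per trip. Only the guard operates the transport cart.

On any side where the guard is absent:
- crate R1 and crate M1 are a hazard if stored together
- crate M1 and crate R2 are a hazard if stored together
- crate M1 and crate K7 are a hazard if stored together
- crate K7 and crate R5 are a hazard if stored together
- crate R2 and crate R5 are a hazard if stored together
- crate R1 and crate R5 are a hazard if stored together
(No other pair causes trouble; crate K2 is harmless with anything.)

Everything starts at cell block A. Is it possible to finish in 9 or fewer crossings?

Yes — this plan uses 7 crossings (≤ 9):
1. Guard goes to cell block B with crate M1 and crate R5.  [cell block A: crate K2, crate K7, crate R1, crate R2 | cell block B: crate M1, crate R5]
2. Guard goes back to cell block A alone.  [cell block A: crate K2, crate K7, crate R1, crate R2 | cell block B: crate M1, crate R5]
3. Guard goes to cell block B with crate K2 and crate R1.  [cell block A: crate K7, crate R2 | cell block B: crate K2, crate M1, crate R1, crate R5]
4. Guard goes back to cell block A with crate M1 and crate R5.  [cell block A: crate K7, crate M1, crate R2, crate R5 | cell block B: crate K2, crate R1]
5. Guard goes to cell block B with crate K7 and crate R2.  [cell block A: crate M1, crate R5 | cell block B: crate K2, crate K7, crate R1, crate R2]
6. Guard goes back to cell block A alone.  [cell block A: crate M1, crate R5 | cell block B: crate K2, crate K7, crate R1, crate R2]
7. Guard goes to cell block B with crate M1 and crate R5.  [cell block A: — | cell block B: crate K2, crate K7, crate M1, crate R1, crate R2, crate R5]

Yes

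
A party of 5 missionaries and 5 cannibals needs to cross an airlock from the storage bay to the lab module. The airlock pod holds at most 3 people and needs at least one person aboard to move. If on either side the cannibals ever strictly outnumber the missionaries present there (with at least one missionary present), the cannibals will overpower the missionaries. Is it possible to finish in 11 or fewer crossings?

Yes

Yes — this plan uses 11 crossings (≤ 11):
1. 2 cannibals → the lab module.  (the storage bay: 5M 3C; the lab module: 0M 2C)
2. 1 cannibal ← the storage bay.  (the storage bay: 5M 4C; the lab module: 0M 1C)
3. 3 cannibals → the lab module.  (the storage bay: 5M 1C; the lab module: 0M 4C)
4. 1 cannibal ← the storage bay.  (the storage bay: 5M 2C; the lab module: 0M 3C)
5. 3 missionaries → the lab module.  (the storage bay: 2M 2C; the lab module: 3M 3C)
6. 1 missionary and 1 cannibal ← the storage bay.  (the storage bay: 3M 3C; the lab module: 2M 2C)
7. 3 missionaries → the lab module.  (the storage bay: 0M 3C; the lab module: 5M 2C)
8. 1 cannibal ← the storage bay.  (the storage bay: 0M 4C; the lab module: 5M 1C)
9. 2 cannibals → the lab module.  (the storage bay: 0M 2C; the lab module: 5M 3C)
10. 1 cannibal ← the storage bay.  (the storage bay: 0M 3C; the lab module: 5M 2C)
11. 3 cannibals → the lab module.  (the storage bay: 0M 0C; the lab module: 5M 5C)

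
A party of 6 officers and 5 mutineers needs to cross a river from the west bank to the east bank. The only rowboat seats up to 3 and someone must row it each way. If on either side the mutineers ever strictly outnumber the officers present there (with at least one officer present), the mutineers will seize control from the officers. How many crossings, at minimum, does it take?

9

Counting alone: each trip to the east bank takes at most 3 across and each return brings at least 1 back, so after t trips out (and t−1 returns) at most 3t − (t−1) of the 11 are across; that first reaches 11 at t = 5, so at least 9 crossings are needed.
The plan below uses exactly 9 crossings, so it is optimal:
1. 3 mutineers → the east bank.  (the west bank: 6O 2M; the east bank: 0O 3M)
2. 1 mutineer ← the west bank.  (the west bank: 6O 3M; the east bank: 0O 2M)
3. 3 officers → the east bank.  (the west bank: 3O 3M; the east bank: 3O 2M)
4. 1 officer ← the west bank.  (the west bank: 4O 3M; the east bank: 2O 2M)
5. 2 officers and 1 mutineer → the east bank.  (the west bank: 2O 2M; the east bank: 4O 3M)
6. 1 officer ← the west bank.  (the west bank: 3O 2M; the east bank: 3O 3M)
7. 2 officers and 1 mutineer → the east bank.  (the west bank: 1O 1M; the east bank: 5O 4M)
8. 1 officer ← the west bank.  (the west bank: 2O 1M; the east bank: 4O 4M)
9. 2 officers and 1 mutineer → the east bank.  (the west bank: 0O 0M; the east bank: 6O 5M)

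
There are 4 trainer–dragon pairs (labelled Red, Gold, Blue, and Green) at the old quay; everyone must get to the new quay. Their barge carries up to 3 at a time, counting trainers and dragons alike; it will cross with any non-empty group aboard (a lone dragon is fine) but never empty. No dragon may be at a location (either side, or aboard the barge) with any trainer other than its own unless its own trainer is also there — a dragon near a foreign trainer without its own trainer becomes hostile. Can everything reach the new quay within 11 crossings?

Yes — this plan uses 9 crossings (≤ 11):
1. dragon Red and trainer Red cross → the new quay.
2. trainer Red crosses ← the old quay.
3. dragon Gold, trainer Gold, and trainer Red cross → the new quay.
4. dragon Red and trainer Red cross ← the old quay.
5. trainer Blue, trainer Green, and trainer Red cross → the new quay.
6. dragon Gold crosses ← the old quay.
7. dragon Gold and dragon Red cross → the new quay.
8. dragon Red crosses ← the old quay.
9. dragon Blue, dragon Green, and dragon Red cross → the new quay.

Yes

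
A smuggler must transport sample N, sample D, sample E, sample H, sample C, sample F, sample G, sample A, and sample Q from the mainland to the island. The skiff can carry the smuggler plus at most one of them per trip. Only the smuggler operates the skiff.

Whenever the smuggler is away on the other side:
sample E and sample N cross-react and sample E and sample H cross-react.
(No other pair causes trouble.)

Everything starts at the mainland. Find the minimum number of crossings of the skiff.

Counting alone: the smuggler can take at most 1 across per trip to the island, so moving all 9 needs at least 9 loaded trips out, with a return between consecutive ones — at least 17 crossings.
The safety rule pushes this higher. Following every safe sequence of crossings, the most of the 9 that can be at the island as the skiff arrives there on crossing 17 is 8 — never all 9.
So no plan with fewer than 19 crossings exists, and this one achieves 19:
1. Smuggler goes to the island with sample E.  [the mainland: sample A, sample C, sample D, sample F, sample G, sample H, sample N, sample Q | the island: sample E]
2. Smuggler goes back to the mainland alone.  [the mainland: sample A, sample C, sample D, sample F, sample G, sample H, sample N, sample Q | the island: sample E]
3. Smuggler goes to the island with sample N.  [the mainland: sample A, sample C, sample D, sample F, sample G, sample H, sample Q | the island: sample E, sample N]
4. Smuggler goes back to the mainland with sample E.  [the mainland: sample A, sample C, sample D, sample E, sample F, sample G, sample H, sample Q | the island: sample N]
5. Smuggler goes to the island with sample H.  [the mainland: sample A, sample C, sample D, sample E, sample F, sample G, sample Q | the island: sample H, sample N]
6. Smuggler goes back to the mainland alone.  [the mainland: sample A, sample C, sample D, sample E, sample F, sample G, sample Q | the island: sample H, sample N]
7. Smuggler goes to the island with sample D.  [the mainland: sample A, sample C, sample E, sample F, sample G, sample Q | the island: sample D, sample H, sample N]
8. Smuggler goes back to the mainland alone.  [the mainland: sample A, sample C, sample E, sample F, sample G, sample Q | the island: sample D, sample H, sample N]
9. Smuggler goes to the island with sample C.  [the mainland: sample A, sample E, sample F, sample G, sample Q | the island: sample C, sample D, sample H, sample N]
10. Smuggler goes back to the mainland alone.  [the mainland: sample A, sample E, sample F, sample G, sample Q | the island: sample C, sample D, sample H, sample N]
11. Smuggler goes to the island with sample F.  [the mainland: sample A, sample E, sample G, sample Q | the island: sample C, sample D, sample F, sample H, sample N]
12. Smuggler goes back to the mainland alone.  [the mainland: sample A, sample E, sample G, sample Q | the island: sample C, sample D, sample F, sample H, sample N]
13. Smuggler goes to the island with sample G.  [the mainland: sample A, sample E, sample Q | the island: sample C, sample D, sample F, sample G, sample H, sample N]
14. Smuggler goes back to the mainland alone.  [the mainland: sample A, sample E, sample Q | the island: sample C, sample D, sample F, sample G, sample H, sample N]
15. Smuggler goes to the island with sample A.  [the mainland: sample E, sample Q | the island: sample A, sample C, sample D, sample F, sample G, sample H, sample N]
16. Smuggler goes back to the mainland alone.  [the mainland: sample E, sample Q | the island: sample A, sample C, sample D, sample F, sample G, sample H, sample N]
17. Smuggler goes to the island with sample Q.  [the mainland: sample E | the island: sample A, sample C, sample D, sample F, sample G, sample H, sample N, sample Q]
18. Smuggler goes back to the mainland alone.  [the mainland: sample E | the island: sample A, sample C, sample D, sample F, sample G, sample H, sample N, sample Q]
19. Smuggler goes to the island with sample E.  [the mainland: — | the island: sample A, sample C, sample D, sample E, sample F, sample G, sample H, sample N, sample Q]

19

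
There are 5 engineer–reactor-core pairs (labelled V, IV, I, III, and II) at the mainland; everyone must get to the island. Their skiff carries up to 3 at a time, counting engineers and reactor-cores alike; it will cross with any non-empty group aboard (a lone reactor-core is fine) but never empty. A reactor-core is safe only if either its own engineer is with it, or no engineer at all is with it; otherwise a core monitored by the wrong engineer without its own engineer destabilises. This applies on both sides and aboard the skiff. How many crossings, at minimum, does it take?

11

Counting alone: each trip to the island takes at most 3 across and each return brings at least 1 back, so after t trips out (and t−1 returns) at most 3t − (t−1) of the 10 are across; that first reaches 10 at t = 5, so at least 9 crossings are needed.
The safety rule pushes this higher. Following every safe sequence of crossings, the most of the 10 that can be at the island as the skiff arrives there on crossing 9 is 9 — never all 10.
So no plan with fewer than 11 crossings exists, and this one achieves 11:
1. engineer V and reactor-core V cross → the island.
2. engineer V crosses ← the mainland.
3. reactor-core I, reactor-core III, and reactor-core IV cross → the island.
4. reactor-core V crosses ← the mainland.
5. engineer I, engineer III, and engineer IV cross → the island.
6. engineer IV and reactor-core IV cross ← the mainland.
7. engineer II, engineer IV, and engineer V cross → the island.
8. reactor-core I crosses ← the mainland.
9. reactor-core IV and reactor-core V cross → the island.
10. reactor-core V crosses ← the mainland.
11. reactor-core I, reactor-core II, and reactor-core V cross → the island.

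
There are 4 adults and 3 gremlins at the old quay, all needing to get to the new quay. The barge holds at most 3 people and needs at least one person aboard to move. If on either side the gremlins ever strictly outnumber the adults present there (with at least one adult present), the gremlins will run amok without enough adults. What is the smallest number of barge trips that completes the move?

5

Counting alone: each trip to the new quay takes at most 3 across and each return brings at least 1 back, so after t trips out (and t−1 returns) at most 3t − (t−1) of the 7 are across; that first reaches 7 at t = 3, so at least 5 crossings are needed.
The plan below uses exactly 5 crossings, so it is optimal:
1. 3 gremlins → the new quay.  (the old quay: 4A 0G; the new quay: 0A 3G)
2. 1 gremlin ← the old quay.  (the old quay: 4A 1G; the new quay: 0A 2G)
3. 3 adults → the new quay.  (the old quay: 1A 1G; the new quay: 3A 2G)
4. 1 adult ← the old quay.  (the old quay: 2A 1G; the new quay: 2A 2G)
5. 2 adults and 1 gremlin → the new quay.  (the old quay: 0A 0G; the new quay: 4A 3G)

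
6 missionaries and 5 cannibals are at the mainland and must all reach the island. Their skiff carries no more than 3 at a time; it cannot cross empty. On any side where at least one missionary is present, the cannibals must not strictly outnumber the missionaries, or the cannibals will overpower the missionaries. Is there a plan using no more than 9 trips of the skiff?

Yes

Yes — this plan uses 9 crossings (≤ 9):
1. 3 cannibals → the island.  (the mainland: 6M 2C; the island: 0M 3C)
2. 1 cannibal ← the mainland.  (the mainland: 6M 3C; the island: 0M 2C)
3. 3 missionaries → the island.  (the mainland: 3M 3C; the island: 3M 2C)
4. 1 missionary ← the mainland.  (the mainland: 4M 3C; the island: 2M 2C)
5. 2 missionaries and 1 cannibal → the island.  (the mainland: 2M 2C; the island: 4M 3C)
6. 1 missionary ← the mainland.  (the mainland: 3M 2C; the island: 3M 3C)
7. 2 missionaries and 1 cannibal → the island.  (the mainland: 1M 1C; the island: 5M 4C)
8. 1 missionary ← the mainland.  (the mainland: 2M 1C; the island: 4M 4C)
9. 2 missionaries and 1 cannibal → the island.  (the mainland: 0M 0C; the island: 6M 5C)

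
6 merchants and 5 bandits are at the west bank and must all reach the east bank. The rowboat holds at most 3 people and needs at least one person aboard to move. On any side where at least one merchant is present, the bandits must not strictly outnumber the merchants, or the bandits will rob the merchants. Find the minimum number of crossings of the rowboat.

9

Counting alone: each trip to the east bank takes at most 3 across and each return brings at least 1 back, so after t trips out (and t−1 returns) at most 3t − (t−1) of the 11 are across; that first reaches 11 at t = 5, so at least 9 crossings are needed.
The plan below uses exactly 9 crossings, so it is optimal:
1. 3 bandits → the east bank.  (the west bank: 6M 2B; the east bank: 0M 3B)
2. 1 bandit ← the west bank.  (the west bank: 6M 3B; the east bank: 0M 2B)
3. 3 merchants → the east bank.  (the west bank: 3M 3B; the east bank: 3M 2B)
4. 1 merchant ← the west bank.  (the west bank: 4M 3B; the east bank: 2M 2B)
5. 2 merchants and 1 bandit → the east bank.  (the west bank: 2M 2B; the east bank: 4M 3B)
6. 1 merchant ← the west bank.  (the west bank: 3M 2B; the east bank: 3M 3B)
7. 2 merchants and 1 bandit → the east bank.  (the west bank: 1M 1B; the east bank: 5M 4B)
8. 1 merchant ← the west bank.  (the west bank: 2M 1B; the east bank: 4M 4B)
9. 2 merchants and 1 bandit → the east bank.  (the west bank: 0M 0B; the east bank: 6M 5B)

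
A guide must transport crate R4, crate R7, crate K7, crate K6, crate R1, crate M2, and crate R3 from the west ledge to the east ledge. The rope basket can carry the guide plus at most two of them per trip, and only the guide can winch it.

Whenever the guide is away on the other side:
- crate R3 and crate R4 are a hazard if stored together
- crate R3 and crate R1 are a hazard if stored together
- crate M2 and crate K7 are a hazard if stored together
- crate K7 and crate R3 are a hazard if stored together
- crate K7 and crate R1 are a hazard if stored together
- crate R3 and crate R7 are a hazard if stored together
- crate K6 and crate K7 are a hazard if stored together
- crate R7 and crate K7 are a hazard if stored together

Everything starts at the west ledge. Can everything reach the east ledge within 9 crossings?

Counting alone: the guide can take at most 2 across per trip to the east ledge, so moving all 7 needs at least 4 loaded trips out, with a return between consecutive ones — at least 7 crossings.
The safety rule pushes this higher. Following every safe sequence of crossings, the most of the 7 that can be at the east ledge as the rope basket arrives there on crossings 7, 9 is 5, 6 respectively — never all 7.
So the move cannot be finished within 9 crossings. (The shortest complete plan takes 11:)
1. Guide goes to the east ledge with crate K7 and crate R3.  [the west ledge: crate K6, crate M2, crate R1, crate R4, crate R7 | the east ledge: crate K7, crate R3]
2. Guide goes back to the west ledge with crate K7.  [the west ledge: crate K6, crate K7, crate M2, crate R1, crate R4, crate R7 | the east ledge: crate R3]
3. Guide goes to the east ledge with crate K7 and crate R4.  [the west ledge: crate K6, crate M2, crate R1, crate R7 | the east ledge: crate K7, crate R3, crate R4]
4. Guide goes back to the west ledge with crate R3.  [the west ledge: crate K6, crate M2, crate R1, crate R3, crate R7 | the east ledge: crate K7, crate R4]
5. Guide goes to the east ledge with crate R1 and crate R7.  [the west ledge: crate K6, crate M2, crate R3 | the east ledge: crate K7, crate R1, crate R4, crate R7]
6. Guide goes back to the west ledge with crate K7.  [the west ledge: crate K6, crate K7, crate M2, crate R3 | the east ledge: crate R1, crate R4, crate R7]
7. Guide goes to the east ledge with crate K6 and crate K7.  [the west ledge: crate M2, crate R3 | the east ledge: crate K6, crate K7, crate R1, crate R4, crate R7]
8. Guide goes back to the west ledge with crate K7.  [the west ledge: crate K7, crate M2, crate R3 | the east ledge: crate K6, crate R1, crate R4, crate R7]
9. Guide goes to the east ledge with crate K7 and crate M2.  [the west ledge: crate R3 | the east ledge: crate K6, crate K7, crate M2, crate R1, crate R4, crate R7]
10. Guide goes back to the west ledge with crate K7.  [the west ledge: crate K7, crate R3 | the east ledge: crate K6, crate M2, crate R1, crate R4, crate R7]
11. Guide goes to the east ledge with crate K7 and crate R3.  [the west ledge: — | the east ledge: crate K6, crate K7, crate M2, crate R1, crate R3, crate R4, crate R7]

No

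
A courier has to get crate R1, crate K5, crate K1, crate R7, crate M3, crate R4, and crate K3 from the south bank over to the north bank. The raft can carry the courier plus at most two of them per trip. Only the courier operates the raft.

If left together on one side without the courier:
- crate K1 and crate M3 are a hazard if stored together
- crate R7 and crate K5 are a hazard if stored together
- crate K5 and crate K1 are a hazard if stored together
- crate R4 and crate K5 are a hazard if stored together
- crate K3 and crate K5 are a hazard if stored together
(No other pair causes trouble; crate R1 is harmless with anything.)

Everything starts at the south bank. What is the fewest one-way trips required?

Counting alone: the courier can take at most 2 across per trip to the north bank, so moving all 7 needs at least 4 loaded trips out, with a return between consecutive ones — at least 7 crossings.
The safety rule pushes this higher. Following every safe sequence of crossings, the most of the 7 that can be at the north bank as the raft arrives there on crossing 7 is 6 — never all 7.
So no plan with fewer than 9 crossings exists, and this one achieves 9:
1. Courier goes to the north bank with crate K1 and crate K5.
2. Courier goes back to the south bank with crate K5.
3. Courier goes to the north bank with crate K5 and crate R1.
4. Courier goes back to the south bank with crate K5.
5. Courier goes to the north bank with crate K5 and crate R7.
6. Courier goes back to the south bank with crate K5.
7. Courier goes to the north bank with crate K3 and crate R4.
8. Courier goes back to the south bank alone.
9. Courier goes to the north bank with crate K5 and crate M3.

9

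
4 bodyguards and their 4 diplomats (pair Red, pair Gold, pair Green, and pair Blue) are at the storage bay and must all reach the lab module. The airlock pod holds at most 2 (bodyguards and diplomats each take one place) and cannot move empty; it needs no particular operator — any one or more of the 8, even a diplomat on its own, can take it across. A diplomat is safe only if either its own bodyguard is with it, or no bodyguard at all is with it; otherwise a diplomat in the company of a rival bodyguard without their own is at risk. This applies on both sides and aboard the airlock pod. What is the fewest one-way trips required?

impossible

Following every safe sequence of crossings from the start, the most of the 8 that can be at the lab module as the airlock pod arrives there on crossings 1, 3, 5 is 2, 3, 4 respectively; the best ever achieved is 4 of 8.
From crossing 7 on, no configuration arises that was not already reachable earlier: only 44 distinct safe configurations (who is on which side, and where the airlock pod is) can ever be reached, none of them has everyone across, and every continuation just revisits them. So no valid plan exists.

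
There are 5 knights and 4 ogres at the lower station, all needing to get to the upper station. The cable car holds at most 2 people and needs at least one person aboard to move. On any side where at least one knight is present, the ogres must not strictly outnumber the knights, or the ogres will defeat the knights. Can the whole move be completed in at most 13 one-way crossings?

No

Counting alone: each trip to the upper station takes at most 2 across and each return brings at least 1 back, so after t trips out (and t−1 returns) at most 2t − (t−1) of the 9 are across; that first reaches 9 at t = 8, so at least 15 crossings are needed.
Since 13 < 15, 13 crossings cannot be enough. (The shortest complete plan in fact takes 15:)
1. 2 ogres → the upper station.  (the lower station: 5K 2O; the upper station: 0K 2O)
2. 1 ogre ← the lower station.  (the lower station: 5K 3O; the upper station: 0K 1O)
3. 2 ogres → the upper station.  (the lower station: 5K 1O; the upper station: 0K 3O)
4. 1 ogre ← the lower station.  (the lower station: 5K 2O; the upper station: 0K 2O)
5. 2 knights → the upper station.  (the lower station: 3K 2O; the upper station: 2K 2O)
6. 1 ogre ← the lower station.  (the lower station: 3K 3O; the upper station: 2K 1O)
7. 1 knight and 1 ogre → the upper station.  (the lower station: 2K 2O; the upper station: 3K 2O)
8. 1 knight ← the lower station.  (the lower station: 3K 2O; the upper station: 2K 2O)
9. 1 knight and 1 ogre → the upper station.  (the lower station: 2K 1O; the upper station: 3K 3O)
10. 1 ogre ← the lower station.  (the lower station: 2K 2O; the upper station: 3K 2O)
11. 1 knight and 1 ogre → the upper station.  (the lower station: 1K 1O; the upper station: 4K 3O)
12. 1 knight ← the lower station.  (the lower station: 2K 1O; the upper station: 3K 3O)
13. 1 knight and 1 ogre → the upper station.  (the lower station: 1K 0O; the upper station: 4K 4O)
14. 1 ogre ← the lower station.  (the lower station: 1K 1O; the upper station: 4K 3O)
15. 1 knight and 1 ogre → the upper station.  (the lower station: 0K 0O; the upper station: 5K 4O)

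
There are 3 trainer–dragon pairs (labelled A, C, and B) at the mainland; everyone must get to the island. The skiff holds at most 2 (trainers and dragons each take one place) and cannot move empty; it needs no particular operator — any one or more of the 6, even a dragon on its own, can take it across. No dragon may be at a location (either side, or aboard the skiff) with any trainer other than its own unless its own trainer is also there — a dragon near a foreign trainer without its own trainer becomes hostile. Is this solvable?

Yes

1. dragon A and trainer A cross → the island.
2. trainer A crosses ← the mainland.
3. dragon B and dragon C cross → the island.
4. dragon A crosses ← the mainland.
5. trainer B and trainer C cross → the island.
6. dragon C and trainer C cross ← the mainland.
7. trainer A and trainer C cross → the island.
8. dragon B crosses ← the mainland.
9. dragon A and dragon C cross → the island.
10. trainer B crosses ← the mainland.
11. dragon B and trainer B cross → the island.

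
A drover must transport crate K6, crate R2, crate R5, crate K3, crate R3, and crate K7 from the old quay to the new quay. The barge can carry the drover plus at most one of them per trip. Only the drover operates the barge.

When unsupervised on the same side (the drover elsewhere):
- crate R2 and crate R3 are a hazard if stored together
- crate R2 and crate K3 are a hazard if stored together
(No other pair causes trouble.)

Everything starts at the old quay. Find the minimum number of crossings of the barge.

13

Counting alone: the drover can take at most 1 across per trip to the new quay, so moving all 6 needs at least 6 loaded trips out, with a return between consecutive ones — at least 11 crossings.
The safety rule pushes this higher. Following every safe sequence of crossings, the most of the 6 that can be at the new quay as the barge arrives there on crossing 11 is 5 — never all 6.
So no plan with fewer than 13 crossings exists, and this one achieves 13:
1. Drover goes to the new quay with crate R2.  [the old quay: crate K3, crate K6, crate K7, crate R3, crate R5 | the new quay: crate R2]
2. Drover goes back to the old quay alone.  [the old quay: crate K3, crate K6, crate K7, crate R3, crate R5 | the new quay: crate R2]
3. Drover goes to the new quay with crate K6.  [the old quay: crate K3, crate K7, crate R3, crate R5 | the new quay: crate K6, crate R2]
4. Drover goes back to the old quay alone.  [the old quay: crate K3, crate K7, crate R3, crate R5 | the new quay: crate K6, crate R2]
5. Drover goes to the new quay with crate R5.  [the old quay: crate K3, crate K7, crate R3 | the new quay: crate K6, crate R2, crate R5]
6. Drover goes back to the old quay alone.  [the old quay: crate K3, crate K7, crate R3 | the new quay: crate K6, crate R2, crate R5]
7. Drover goes to the new quay with crate K3.  [the old quay: crate K7, crate R3 | the new quay: crate K3, crate K6, crate R2, crate R5]
8. Drover goes back to the old quay with crate R2.  [the old quay: crate K7, crate R2, crate R3 | the new quay: crate K3, crate K6, crate R5]
9. Drover goes to the new quay with crate R3.  [the old quay: crate K7, crate R2 | the new quay: crate K3, crate K6, crate R3, crate R5]
10. Drover goes back to the old quay alone.  [the old quay: crate K7, crate R2 | the new quay: crate K3, crate K6, crate R3, crate R5]
11. Drover goes to the new quay with crate K7.  [the old quay: crate R2 | the new quay: crate K3, crate K6, crate K7, crate R3, crate R5]
12. Drover goes back to the old quay alone.  [the old quay: crate R2 | the new quay: crate K3, crate K6, crate K7, crate R3, crate R5]
13. Drover goes to the new quay with crate R2.  [the old quay: — | the new quay: crate K3, crate K6, crate K7, crate R2, crate R3, crate R5]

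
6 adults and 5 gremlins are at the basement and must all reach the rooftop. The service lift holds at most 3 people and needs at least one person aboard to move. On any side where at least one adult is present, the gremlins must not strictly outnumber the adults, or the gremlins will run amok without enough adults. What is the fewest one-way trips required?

9

Counting alone: each trip to the rooftop takes at most 3 across and each return brings at least 1 back, so after t trips out (and t−1 returns) at most 3t − (t−1) of the 11 are across; that first reaches 11 at t = 5, so at least 9 crossings are needed.
The plan below uses exactly 9 crossings, so it is optimal:
1. 3 gremlins → the rooftop.  (the basement: 6A 2G; the rooftop: 0A 3G)
2. 1 gremlin ← the basement.  (the basement: 6A 3G; the rooftop: 0A 2G)
3. 3 adults → the rooftop.  (the basement: 3A 3G; the rooftop: 3A 2G)
4. 1 adult ← the basement.  (the basement: 4A 3G; the rooftop: 2A 2G)
5. 2 adults and 1 gremlin → the rooftop.  (the basement: 2A 2G; the rooftop: 4A 3G)
6. 1 adult ← the basement.  (the basement: 3A 2G; the rooftop: 3A 3G)
7. 2 adults and 1 gremlin → the rooftop.  (the basement: 1A 1G; the rooftop: 5A 4G)
8. 1 adult ← the basement.  (the basement: 2A 1G; the rooftop: 4A 4G)
9. 2 adults and 1 gremlin → the rooftop.  (the basement: 0A 0G; the rooftop: 6A 5G)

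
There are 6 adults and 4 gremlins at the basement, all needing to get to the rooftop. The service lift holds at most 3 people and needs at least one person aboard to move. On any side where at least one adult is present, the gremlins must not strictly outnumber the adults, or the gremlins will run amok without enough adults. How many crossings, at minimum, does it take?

9

Counting alone: each trip to the rooftop takes at most 3 across and each return brings at least 1 back, so after t trips out (and t−1 returns) at most 3t − (t−1) of the 10 are across; that first reaches 10 at t = 5, so at least 9 crossings are needed.
The plan below uses exactly 9 crossings, so it is optimal:
1. 2 gremlins → the rooftop.  (the basement: 6A 2G; the rooftop: 0A 2G)
2. 1 gremlin ← the basement.  (the basement: 6A 3G; the rooftop: 0A 1G)
3. 3 gremlins → the rooftop.  (the basement: 6A 0G; the rooftop: 0A 4G)
4. 1 gremlin ← the basement.  (the basement: 6A 1G; the rooftop: 0A 3G)
5. 3 adults → the rooftop.  (the basement: 3A 1G; the rooftop: 3A 3G)
6. 1 gremlin ← the basement.  (the basement: 3A 2G; the rooftop: 3A 2G)
7. 1 adult and 2 gremlins → the rooftop.  (the basement: 2A 0G; the rooftop: 4A 4G)
8. 1 gremlin ← the basement.  (the basement: 2A 1G; the rooftop: 4A 3G)
9. 2 adults and 1 gremlin → the rooftop.  (the basement: 0A 0G; the rooftop: 6A 4G)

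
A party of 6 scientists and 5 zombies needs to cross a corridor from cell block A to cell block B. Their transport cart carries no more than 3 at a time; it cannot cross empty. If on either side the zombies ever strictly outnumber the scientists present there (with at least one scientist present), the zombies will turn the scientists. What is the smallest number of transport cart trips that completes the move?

9

Counting alone: each trip to cell block B takes at most 3 across and each return brings at least 1 back, so after t trips out (and t−1 returns) at most 3t − (t−1) of the 11 are across; that first reaches 11 at t = 5, so at least 9 crossings are needed.
The plan below uses exactly 9 crossings, so it is optimal:
1. 3 zombies → cell block B.  (cell block A: 6S 2Z; cell block B: 0S 3Z)
2. 1 zombie ← cell block A.  (cell block A: 6S 3Z; cell block B: 0S 2Z)
3. 3 scientists → cell block B.  (cell block A: 3S 3Z; cell block B: 3S 2Z)
4. 1 scientist ← cell block A.  (cell block A: 4S 3Z; cell block B: 2S 2Z)
5. 2 scientists and 1 zombie → cell block B.  (cell block A: 2S 2Z; cell block B: 4S 3Z)
6. 1 scientist ← cell block A.  (cell block A: 3S 2Z; cell block B: 3S 3Z)
7. 2 scientists and 1 zombie → cell block B.  (cell block A: 1S 1Z; cell block B: 5S 4Z)
8. 1 scientist ← cell block A.  (cell block A: 2S 1Z; cell block B: 4S 4Z)
9. 2 scientists and 1 zombie → cell block B.  (cell block A: 0S 0Z; cell block B: 6S 5Z)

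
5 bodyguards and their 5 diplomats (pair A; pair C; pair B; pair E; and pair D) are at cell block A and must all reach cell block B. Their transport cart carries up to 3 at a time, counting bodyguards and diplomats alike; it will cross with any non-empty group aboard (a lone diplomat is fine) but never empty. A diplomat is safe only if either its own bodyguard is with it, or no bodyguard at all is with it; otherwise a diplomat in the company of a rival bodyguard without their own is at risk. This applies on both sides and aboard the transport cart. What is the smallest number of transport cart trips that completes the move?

11

Counting alone: each trip to cell block B takes at most 3 across and each return brings at least 1 back, so after t trips out (and t−1 returns) at most 3t − (t−1) of the 10 are across; that first reaches 10 at t = 5, so at least 9 crossings are needed.
The safety rule pushes this higher. Following every safe sequence of crossings, the most of the 10 that can be at cell block B as the transport cart arrives there on crossing 9 is 9 — never all 10.
So no plan with fewer than 11 crossings exists, and this one achieves 11:
1. bodyguard A and diplomat A cross → cell block B.
2. bodyguard A crosses ← cell block A.
3. diplomat B, diplomat C, and diplomat E cross → cell block B.
4. diplomat A crosses ← cell block A.
5. bodyguard B, bodyguard C, and bodyguard E cross → cell block B.
6. bodyguard C and diplomat C cross ← cell block A.
7. bodyguard A, bodyguard C, and bodyguard D cross → cell block B.
8. diplomat B crosses ← cell block A.
9. diplomat A and diplomat C cross → cell block B.
10. diplomat A crosses ← cell block A.
11. diplomat A, diplomat B, and diplomat D cross → cell block B.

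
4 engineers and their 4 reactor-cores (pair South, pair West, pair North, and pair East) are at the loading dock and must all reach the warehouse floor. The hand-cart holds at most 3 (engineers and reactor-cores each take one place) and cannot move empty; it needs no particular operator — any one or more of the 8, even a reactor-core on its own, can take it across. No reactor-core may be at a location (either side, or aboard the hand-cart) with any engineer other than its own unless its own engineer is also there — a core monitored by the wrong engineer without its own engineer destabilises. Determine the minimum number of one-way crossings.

Counting alone: each trip to the warehouse floor takes at most 3 across and each return brings at least 1 back, so after t trips out (and t−1 returns) at most 3t − (t−1) of the 8 are across; that first reaches 8 at t = 4, so at least 7 crossings are needed.
The safety rule pushes this higher. Following every safe sequence of crossings, the most of the 8 that can be at the warehouse floor as the hand-cart arrives there on crossing 7 is 7 — never all 8.
So no plan with fewer than 9 crossings exists, and this one achieves 9:
1. engineer South and reactor-core South cross → the warehouse floor.
2. engineer South crosses ← the loading dock.
3. engineer South, engineer West, and reactor-core West cross → the warehouse floor.
4. engineer South and reactor-core South cross ← the loading dock.
5. engineer East, engineer North, and engineer South cross → the warehouse floor.
6. reactor-core West crosses ← the loading dock.
7. reactor-core South and reactor-core West cross → the warehouse floor.
8. reactor-core South crosses ← the loading dock.
9. reactor-core East, reactor-core North, and reactor-core South cross → the warehouse floor.

9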